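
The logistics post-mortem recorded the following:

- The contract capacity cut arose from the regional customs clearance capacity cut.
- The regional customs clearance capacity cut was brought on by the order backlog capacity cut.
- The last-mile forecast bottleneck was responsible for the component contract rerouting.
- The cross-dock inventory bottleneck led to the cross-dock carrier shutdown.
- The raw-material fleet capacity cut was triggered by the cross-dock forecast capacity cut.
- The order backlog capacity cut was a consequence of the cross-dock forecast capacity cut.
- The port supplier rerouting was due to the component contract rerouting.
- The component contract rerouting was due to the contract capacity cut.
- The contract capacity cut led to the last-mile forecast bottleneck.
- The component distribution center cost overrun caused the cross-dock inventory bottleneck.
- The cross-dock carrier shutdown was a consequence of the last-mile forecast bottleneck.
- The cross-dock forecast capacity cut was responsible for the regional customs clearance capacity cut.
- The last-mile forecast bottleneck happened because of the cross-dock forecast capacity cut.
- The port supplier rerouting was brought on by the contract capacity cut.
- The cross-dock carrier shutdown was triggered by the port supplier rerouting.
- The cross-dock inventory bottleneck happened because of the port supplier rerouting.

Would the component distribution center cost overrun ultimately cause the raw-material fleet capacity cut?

No

The component distribution center cost overrun leads to the cross-dock inventory bottleneck, the cross-dock carrier shutdown; the raw-material fleet capacity cut is not among them.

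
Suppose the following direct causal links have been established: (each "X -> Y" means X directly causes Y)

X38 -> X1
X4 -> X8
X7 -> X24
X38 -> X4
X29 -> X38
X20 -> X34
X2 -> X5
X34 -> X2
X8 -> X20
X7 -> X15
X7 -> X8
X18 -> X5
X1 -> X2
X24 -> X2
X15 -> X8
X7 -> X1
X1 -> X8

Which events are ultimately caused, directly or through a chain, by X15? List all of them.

Direct effects: X8.
2 steps out: X20.
3 steps out: X34.
4 steps out: X2.
5 steps out: X5.
Not reachable from it: X7, X29, X38, X1, X4, X18, X24.

X2, X20, X34, X5, X8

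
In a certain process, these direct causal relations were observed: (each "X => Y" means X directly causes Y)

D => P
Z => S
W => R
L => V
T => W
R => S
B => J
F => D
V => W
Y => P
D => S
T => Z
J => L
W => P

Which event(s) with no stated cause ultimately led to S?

Tracing upstream from S: S ← R ← W ← V ← L ← J ← B.
A separate upstream branch: S ← Z ← T.
A separate upstream branch: S ← D ← F.
Each of those chain origins has no stated cause.

B, F, T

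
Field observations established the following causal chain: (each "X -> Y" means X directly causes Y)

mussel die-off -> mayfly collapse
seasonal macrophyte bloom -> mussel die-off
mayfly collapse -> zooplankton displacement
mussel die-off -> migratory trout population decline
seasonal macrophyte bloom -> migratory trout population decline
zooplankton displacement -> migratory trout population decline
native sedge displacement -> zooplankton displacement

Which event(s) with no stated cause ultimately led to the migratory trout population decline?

the native sedge displacement, the seasonal macrophyte bloom

Tracing upstream from the migratory trout population decline: the migratory trout population decline ← the seasonal macrophyte bloom.
A separate upstream branch: the migratory trout population decline ← the zooplankton displacement ← the native sedge displacement.
Each of those chain origins has no stated cause.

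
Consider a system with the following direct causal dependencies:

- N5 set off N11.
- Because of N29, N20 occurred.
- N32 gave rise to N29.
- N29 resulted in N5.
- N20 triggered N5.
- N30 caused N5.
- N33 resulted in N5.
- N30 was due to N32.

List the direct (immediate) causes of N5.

N20, N29, N30, N33

Upstream contributors include N32, but only N20, N29, N30, N33 feed directly into N5.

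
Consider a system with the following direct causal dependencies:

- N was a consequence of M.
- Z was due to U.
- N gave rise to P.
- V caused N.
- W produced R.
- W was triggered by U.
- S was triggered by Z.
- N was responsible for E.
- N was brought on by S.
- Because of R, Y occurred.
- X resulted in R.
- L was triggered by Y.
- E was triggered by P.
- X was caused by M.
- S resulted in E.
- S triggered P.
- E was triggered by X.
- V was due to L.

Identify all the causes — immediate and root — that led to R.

M, U, W, X

Immediate causes of R: W, X.
Further upstream: M, U.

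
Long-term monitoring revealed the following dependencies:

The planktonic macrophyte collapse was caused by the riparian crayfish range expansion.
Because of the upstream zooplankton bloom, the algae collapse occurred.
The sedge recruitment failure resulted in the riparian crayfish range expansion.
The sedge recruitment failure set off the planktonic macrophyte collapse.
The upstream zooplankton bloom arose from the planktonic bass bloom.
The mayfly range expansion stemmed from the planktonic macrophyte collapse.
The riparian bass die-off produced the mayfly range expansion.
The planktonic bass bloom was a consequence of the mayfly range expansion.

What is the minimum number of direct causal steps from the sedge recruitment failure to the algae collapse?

Shortest chain: the sedge recruitment failure → the planktonic macrophyte collapse → the mayfly range expansion → the planktonic bass bloom → the upstream zooplankton bloom → the algae collapse.

5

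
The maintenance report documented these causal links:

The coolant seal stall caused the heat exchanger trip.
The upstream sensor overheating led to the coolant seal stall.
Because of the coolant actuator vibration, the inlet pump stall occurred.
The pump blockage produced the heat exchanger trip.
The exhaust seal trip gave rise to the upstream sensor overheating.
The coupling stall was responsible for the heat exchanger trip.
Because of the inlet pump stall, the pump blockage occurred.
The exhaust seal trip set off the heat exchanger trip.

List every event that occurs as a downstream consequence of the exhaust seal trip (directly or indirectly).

Direct effects: the upstream sensor overheating, the heat exchanger trip.
2 steps out: the coolant seal stall.
Not reachable from it: the coolant actuator vibration, the inlet pump stall, the pump blockage, the coupling stall.

the coolant seal stall, the heat exchanger trip, the upstream sensor overheating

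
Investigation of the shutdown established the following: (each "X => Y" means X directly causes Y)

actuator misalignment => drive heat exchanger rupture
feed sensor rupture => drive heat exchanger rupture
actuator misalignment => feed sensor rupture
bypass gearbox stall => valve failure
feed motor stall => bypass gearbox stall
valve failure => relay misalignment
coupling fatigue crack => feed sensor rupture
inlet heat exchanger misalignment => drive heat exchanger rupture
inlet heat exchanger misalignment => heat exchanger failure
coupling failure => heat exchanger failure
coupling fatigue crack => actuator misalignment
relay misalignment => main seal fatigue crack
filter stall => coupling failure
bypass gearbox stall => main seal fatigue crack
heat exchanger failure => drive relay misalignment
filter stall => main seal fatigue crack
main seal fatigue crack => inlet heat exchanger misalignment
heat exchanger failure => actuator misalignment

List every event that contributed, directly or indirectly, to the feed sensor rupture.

the actuator misalignment, the bypass gearbox stall, the coupling failure, the coupling fatigue crack, the feed motor stall, the filter stall, the heat exchanger failure, the inlet heat exchanger misalignment, the main seal fatigue crack, the relay misalignment, the valve failure

Immediate causes of the feed sensor rupture: the coupling fatigue crack, the actuator misalignment.
Further upstream: the filter stall, the coupling failure, the feed motor stall, the bypass gearbox stall, the valve failure, the relay misalignment, the main seal fatigue crack, the inlet heat exchanger misalignment, the heat exchanger failure.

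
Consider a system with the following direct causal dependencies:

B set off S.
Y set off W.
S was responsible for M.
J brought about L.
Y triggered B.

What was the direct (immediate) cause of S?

Upstream contributors include Y, but only B feeds directly into S.

B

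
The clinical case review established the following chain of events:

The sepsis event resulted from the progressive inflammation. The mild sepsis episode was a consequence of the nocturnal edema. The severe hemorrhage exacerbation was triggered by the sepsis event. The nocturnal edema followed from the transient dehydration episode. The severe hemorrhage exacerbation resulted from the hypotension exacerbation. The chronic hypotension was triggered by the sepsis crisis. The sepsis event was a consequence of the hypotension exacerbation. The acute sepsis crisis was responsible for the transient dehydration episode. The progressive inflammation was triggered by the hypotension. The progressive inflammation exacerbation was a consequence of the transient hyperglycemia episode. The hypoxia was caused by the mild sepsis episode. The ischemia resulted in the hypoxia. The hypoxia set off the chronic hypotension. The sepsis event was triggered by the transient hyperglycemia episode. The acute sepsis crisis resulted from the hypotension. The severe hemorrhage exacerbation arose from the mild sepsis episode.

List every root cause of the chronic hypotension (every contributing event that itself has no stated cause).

Tracing upstream from the chronic hypotension: the chronic hypotension ← the hypoxia ← the mild sepsis episode ← the nocturnal edema ← the transient dehydration episode ← the acute sepsis crisis ← the hypotension.
A separate upstream branch: the chronic hypotension ← the hypoxia ← the ischemia.
A separate upstream branch: the chronic hypotension ← the sepsis crisis.
Each of those chain origins has no stated cause.

the hypotension, the ischemia, the sepsis crisis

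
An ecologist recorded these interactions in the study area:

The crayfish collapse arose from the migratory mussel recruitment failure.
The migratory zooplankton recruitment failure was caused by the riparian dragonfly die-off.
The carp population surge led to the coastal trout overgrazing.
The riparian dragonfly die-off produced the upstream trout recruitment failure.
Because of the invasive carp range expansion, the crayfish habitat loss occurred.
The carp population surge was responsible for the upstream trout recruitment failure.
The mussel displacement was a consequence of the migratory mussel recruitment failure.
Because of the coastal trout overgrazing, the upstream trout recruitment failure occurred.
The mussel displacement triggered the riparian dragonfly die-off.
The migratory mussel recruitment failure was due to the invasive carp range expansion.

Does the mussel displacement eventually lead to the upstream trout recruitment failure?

Yes

There is a causal chain: the mussel displacement → the riparian dragonfly die-off → the upstream trout recruitment failure.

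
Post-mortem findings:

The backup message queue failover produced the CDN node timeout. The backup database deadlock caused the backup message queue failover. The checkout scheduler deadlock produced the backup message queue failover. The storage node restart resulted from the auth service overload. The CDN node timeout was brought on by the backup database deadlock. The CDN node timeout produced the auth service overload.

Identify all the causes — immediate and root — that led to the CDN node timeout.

the backup database deadlock, the backup message queue failover, the checkout scheduler deadlock

Immediate causes of the CDN node timeout: the backup database deadlock, the backup message queue failover.
Further upstream: the checkout scheduler deadlock.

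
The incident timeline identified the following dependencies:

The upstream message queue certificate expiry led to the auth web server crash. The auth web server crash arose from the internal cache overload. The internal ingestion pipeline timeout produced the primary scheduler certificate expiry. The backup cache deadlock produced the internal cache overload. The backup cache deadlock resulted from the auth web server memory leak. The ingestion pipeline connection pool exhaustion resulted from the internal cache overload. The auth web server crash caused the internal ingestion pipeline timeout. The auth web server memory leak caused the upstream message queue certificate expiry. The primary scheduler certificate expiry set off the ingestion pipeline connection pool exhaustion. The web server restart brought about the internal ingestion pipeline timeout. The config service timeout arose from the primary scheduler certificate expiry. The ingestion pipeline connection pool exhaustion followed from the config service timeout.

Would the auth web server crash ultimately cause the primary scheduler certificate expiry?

There is a causal chain: the auth web server crash → the internal ingestion pipeline timeout → the primary scheduler certificate expiry.

Yes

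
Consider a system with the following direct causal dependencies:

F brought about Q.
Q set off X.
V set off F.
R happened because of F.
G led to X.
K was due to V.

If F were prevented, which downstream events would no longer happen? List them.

Q, R

Downstream of F: R, Q, X.
Of those, still caused via another path: X.
The remainder have no surviving cause.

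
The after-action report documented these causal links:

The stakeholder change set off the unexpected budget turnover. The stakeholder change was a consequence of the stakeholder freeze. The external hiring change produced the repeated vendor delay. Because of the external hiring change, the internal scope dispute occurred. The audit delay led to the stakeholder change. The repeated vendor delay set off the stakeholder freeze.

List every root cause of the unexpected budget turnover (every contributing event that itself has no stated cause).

Tracing upstream from the unexpected budget turnover: the unexpected budget turnover ← the stakeholder change ← the stakeholder freeze ← the repeated vendor delay ← the external hiring change.
A separate upstream branch: the unexpected budget turnover ← the stakeholder change ← the audit delay.
Each of those chain origins has no stated cause.

the audit delay, the external hiring change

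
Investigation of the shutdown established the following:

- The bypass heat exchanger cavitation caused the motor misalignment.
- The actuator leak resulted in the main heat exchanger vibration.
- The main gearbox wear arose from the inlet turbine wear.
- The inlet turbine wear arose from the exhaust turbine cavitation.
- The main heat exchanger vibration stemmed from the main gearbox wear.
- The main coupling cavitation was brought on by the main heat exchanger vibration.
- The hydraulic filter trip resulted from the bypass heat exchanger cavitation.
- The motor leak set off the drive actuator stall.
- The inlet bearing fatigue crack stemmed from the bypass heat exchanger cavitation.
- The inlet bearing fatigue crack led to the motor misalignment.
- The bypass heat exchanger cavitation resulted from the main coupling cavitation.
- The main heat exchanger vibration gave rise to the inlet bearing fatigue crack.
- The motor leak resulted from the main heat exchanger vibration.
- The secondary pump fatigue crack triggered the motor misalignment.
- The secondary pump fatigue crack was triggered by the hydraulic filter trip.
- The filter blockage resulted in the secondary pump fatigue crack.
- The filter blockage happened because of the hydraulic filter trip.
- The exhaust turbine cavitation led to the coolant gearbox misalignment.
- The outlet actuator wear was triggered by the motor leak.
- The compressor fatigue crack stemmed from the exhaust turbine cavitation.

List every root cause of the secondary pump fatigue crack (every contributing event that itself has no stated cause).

the actuator leak, the exhaust turbine cavitation

Tracing upstream from the secondary pump fatigue crack: the secondary pump fatigue crack ← the hydraulic filter trip ← the bypass heat exchanger cavitation ← the main coupling cavitation ← the main heat exchanger vibration ← the main gearbox wear ← the inlet turbine wear ← the exhaust turbine cavitation.
A separate upstream branch: the secondary pump fatigue crack ← the hydraulic filter trip ← the bypass heat exchanger cavitation ← the main coupling cavitation ← the main heat exchanger vibration ← the actuator leak.
Each of those chain origins has no stated cause.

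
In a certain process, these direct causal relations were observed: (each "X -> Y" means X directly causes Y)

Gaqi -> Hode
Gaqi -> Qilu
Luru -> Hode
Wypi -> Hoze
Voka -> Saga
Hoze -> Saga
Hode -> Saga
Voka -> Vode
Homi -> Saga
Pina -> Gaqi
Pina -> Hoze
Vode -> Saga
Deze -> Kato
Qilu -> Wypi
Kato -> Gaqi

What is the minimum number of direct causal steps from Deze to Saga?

4

Shortest chain: Deze → Kato → Gaqi → Hode → Saga.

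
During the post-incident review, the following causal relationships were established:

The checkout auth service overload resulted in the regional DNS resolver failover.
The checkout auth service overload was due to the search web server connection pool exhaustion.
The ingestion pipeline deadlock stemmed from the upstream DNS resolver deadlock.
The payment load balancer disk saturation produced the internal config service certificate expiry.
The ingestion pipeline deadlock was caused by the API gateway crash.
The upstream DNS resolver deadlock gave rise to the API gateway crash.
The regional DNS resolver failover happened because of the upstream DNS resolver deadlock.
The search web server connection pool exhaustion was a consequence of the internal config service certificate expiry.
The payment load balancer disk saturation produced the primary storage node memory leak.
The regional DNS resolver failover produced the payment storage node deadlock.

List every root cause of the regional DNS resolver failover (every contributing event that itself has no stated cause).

the payment load balancer disk saturation, the upstream DNS resolver deadlock

Tracing upstream from the regional DNS resolver failover: the regional DNS resolver failover ← the upstream DNS resolver deadlock.
A separate upstream branch: the regional DNS resolver failover ← the checkout auth service overload ← the search web server connection pool exhaustion ← the internal config service certificate expiry ← the payment load balancer disk saturation.
Each of those chain origins has no stated cause.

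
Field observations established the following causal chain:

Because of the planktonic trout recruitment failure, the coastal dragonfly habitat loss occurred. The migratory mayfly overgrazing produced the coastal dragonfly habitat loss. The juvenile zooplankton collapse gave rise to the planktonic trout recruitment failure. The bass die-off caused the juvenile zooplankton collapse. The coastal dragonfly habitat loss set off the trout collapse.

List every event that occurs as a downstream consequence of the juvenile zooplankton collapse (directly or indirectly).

the coastal dragonfly habitat loss, the planktonic trout recruitment failure, the trout collapse

Direct effects: the planktonic trout recruitment failure.
2 steps out: the coastal dragonfly habitat loss.
3 steps out: the trout collapse.
Not reachable from it: the bass die-off, the migratory mayfly overgrazing.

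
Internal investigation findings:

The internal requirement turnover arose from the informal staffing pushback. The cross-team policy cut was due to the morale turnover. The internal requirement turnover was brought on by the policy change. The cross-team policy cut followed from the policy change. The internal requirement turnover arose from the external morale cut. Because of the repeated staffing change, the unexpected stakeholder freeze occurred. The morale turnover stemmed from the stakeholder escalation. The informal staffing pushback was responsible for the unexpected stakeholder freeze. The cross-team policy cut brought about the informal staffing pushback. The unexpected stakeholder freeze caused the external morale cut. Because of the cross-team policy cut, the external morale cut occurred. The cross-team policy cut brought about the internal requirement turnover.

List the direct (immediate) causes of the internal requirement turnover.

the cross-team policy cut, the external morale cut, the informal staffing pushback, the policy change

Upstream contributors include the repeated staffing change, the stakeholder escalation, the morale turnover, the unexpected stakeholder freeze, but only the cross-team policy cut, the external morale cut, the informal staffing pushback, the policy change feed directly into the internal requirement turnover.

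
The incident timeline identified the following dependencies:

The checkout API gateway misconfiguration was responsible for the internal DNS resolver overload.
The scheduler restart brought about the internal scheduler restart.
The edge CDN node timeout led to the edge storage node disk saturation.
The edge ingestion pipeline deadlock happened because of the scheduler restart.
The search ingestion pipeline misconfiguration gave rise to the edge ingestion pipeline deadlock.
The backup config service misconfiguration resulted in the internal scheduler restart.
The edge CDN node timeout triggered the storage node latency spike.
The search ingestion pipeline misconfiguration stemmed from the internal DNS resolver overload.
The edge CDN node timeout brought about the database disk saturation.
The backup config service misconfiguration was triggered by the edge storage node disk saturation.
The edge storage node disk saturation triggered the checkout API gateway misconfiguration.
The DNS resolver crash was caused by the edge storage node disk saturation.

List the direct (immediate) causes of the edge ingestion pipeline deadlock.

the scheduler restart, the search ingestion pipeline misconfiguration

Upstream contributors include the edge CDN node timeout, the edge storage node disk saturation, the checkout API gateway misconfiguration, the internal DNS resolver overload, but only the scheduler restart, the search ingestion pipeline misconfiguration feed directly into the edge ingestion pipeline deadlock.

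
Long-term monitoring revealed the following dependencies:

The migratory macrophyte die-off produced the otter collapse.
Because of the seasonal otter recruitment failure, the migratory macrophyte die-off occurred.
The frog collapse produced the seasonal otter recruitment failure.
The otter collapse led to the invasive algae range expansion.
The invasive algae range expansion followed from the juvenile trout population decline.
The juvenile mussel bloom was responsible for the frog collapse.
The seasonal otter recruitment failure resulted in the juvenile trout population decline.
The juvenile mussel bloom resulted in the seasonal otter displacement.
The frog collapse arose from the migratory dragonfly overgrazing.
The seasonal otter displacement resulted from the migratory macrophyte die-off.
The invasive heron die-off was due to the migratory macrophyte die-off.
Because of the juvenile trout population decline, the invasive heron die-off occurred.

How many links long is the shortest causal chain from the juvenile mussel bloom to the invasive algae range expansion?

4

Shortest chain: the juvenile mussel bloom → the frog collapse → the seasonal otter recruitment failure → the juvenile trout population decline → the invasive algae range expansion.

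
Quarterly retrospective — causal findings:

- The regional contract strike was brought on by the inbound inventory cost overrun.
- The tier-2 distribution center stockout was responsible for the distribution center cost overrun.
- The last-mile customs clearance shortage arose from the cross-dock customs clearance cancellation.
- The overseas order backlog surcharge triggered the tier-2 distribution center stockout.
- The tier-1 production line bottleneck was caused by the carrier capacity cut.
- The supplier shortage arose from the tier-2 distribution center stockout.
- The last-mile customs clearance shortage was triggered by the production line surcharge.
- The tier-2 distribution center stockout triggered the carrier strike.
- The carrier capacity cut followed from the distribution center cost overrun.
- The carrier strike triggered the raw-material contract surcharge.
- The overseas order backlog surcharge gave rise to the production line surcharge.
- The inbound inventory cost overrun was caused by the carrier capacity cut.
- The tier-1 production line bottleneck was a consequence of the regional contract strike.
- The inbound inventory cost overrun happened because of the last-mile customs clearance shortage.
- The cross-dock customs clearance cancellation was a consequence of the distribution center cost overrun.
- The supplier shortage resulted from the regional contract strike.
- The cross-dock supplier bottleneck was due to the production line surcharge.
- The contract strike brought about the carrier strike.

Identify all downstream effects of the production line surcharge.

Direct effects: the cross-dock supplier bottleneck, the last-mile customs clearance shortage.
2 steps out: the inbound inventory cost overrun.
3 steps out: the regional contract strike.
4 steps out: the tier-1 production line bottleneck, the supplier shortage.
Not reachable from it: the overseas order backlog surcharge, the tier-2 distribution center stockout, the distribution center cost overrun, the cross-dock customs clearance cancellation, the carrier strike, the raw-material contract surcharge, the carrier capacity cut, the contract strike.

the cross-dock supplier bottleneck, the inbound inventory cost overrun, the last-mile customs clearance shortage, the regional contract strike, the supplier shortage, the tier-1 production line bottleneck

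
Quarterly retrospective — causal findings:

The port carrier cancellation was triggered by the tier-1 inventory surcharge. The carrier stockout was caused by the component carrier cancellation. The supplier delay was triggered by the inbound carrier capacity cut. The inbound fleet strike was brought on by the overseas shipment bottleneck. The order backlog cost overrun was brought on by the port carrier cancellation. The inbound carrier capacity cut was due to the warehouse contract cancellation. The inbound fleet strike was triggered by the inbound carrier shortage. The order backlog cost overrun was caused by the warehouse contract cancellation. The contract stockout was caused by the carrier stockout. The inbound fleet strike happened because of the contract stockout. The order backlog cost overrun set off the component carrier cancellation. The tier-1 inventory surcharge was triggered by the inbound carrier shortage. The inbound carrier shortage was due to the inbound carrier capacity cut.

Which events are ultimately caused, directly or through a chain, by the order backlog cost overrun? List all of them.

the carrier stockout, the component carrier cancellation, the contract stockout, the inbound fleet strike

Direct effects: the component carrier cancellation.
2 steps out: the carrier stockout.
3 steps out: the contract stockout.
4 steps out: the inbound fleet strike.
Not reachable from it: the warehouse contract cancellation, the inbound carrier capacity cut, the inbound carrier shortage, the supplier delay, the tier-1 inventory surcharge, the port carrier cancellation, the overseas shipment bottleneck.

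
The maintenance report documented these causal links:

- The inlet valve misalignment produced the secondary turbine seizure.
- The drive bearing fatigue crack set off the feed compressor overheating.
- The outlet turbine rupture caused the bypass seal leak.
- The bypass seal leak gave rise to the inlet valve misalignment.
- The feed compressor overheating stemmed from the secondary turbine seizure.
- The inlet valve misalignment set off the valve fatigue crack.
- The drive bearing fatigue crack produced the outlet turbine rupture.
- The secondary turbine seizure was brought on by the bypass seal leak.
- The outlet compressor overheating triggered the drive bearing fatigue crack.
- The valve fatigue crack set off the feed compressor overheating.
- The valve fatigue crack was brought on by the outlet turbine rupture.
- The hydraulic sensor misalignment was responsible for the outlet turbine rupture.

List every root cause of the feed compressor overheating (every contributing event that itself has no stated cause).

the hydraulic sensor misalignment, the outlet compressor overheating

Tracing upstream from the feed compressor overheating: the feed compressor overheating ← the drive bearing fatigue crack ← the outlet compressor overheating.
A separate upstream branch: the feed compressor overheating ← the valve fatigue crack ← the outlet turbine rupture ← the hydraulic sensor misalignment.
Each of those chain origins has no stated cause.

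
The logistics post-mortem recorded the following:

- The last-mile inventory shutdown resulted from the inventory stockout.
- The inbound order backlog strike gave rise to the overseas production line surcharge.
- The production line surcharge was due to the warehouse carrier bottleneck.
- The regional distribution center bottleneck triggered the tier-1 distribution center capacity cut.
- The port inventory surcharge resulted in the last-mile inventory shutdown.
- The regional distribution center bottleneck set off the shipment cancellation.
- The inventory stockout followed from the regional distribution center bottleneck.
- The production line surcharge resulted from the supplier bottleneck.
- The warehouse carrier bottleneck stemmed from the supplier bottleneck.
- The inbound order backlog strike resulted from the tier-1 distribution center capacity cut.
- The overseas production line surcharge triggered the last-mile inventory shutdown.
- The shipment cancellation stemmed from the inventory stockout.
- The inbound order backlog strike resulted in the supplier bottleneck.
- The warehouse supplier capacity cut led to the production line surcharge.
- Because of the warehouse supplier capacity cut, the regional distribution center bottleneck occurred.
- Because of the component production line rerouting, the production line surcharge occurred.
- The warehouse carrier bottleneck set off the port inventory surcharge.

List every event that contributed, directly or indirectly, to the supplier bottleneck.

the inbound order backlog strike, the regional distribution center bottleneck, the tier-1 distribution center capacity cut, the warehouse supplier capacity cut

Immediate cause of the supplier bottleneck: the inbound order backlog strike.
Further upstream: the warehouse supplier capacity cut, the regional distribution center bottleneck, the tier-1 distribution center capacity cut.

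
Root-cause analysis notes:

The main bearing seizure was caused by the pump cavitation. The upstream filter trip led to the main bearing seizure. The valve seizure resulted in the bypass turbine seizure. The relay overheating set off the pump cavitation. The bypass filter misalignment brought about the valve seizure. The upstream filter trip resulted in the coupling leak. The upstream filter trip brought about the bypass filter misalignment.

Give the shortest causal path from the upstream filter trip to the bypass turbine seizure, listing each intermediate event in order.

the upstream filter trip → the bypass filter misalignment → the valve seizure → the bypass turbine seizure

the upstream filter trip → the bypass filter misalignment
the bypass filter misalignment → the valve seizure
the valve seizure → the bypass turbine seizure
Length: 3 steps.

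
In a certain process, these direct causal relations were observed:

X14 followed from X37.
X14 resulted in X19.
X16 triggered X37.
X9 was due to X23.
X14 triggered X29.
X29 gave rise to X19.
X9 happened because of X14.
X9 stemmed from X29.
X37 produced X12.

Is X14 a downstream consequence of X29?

X29 leads to X9, X19; X14 is not among them.

No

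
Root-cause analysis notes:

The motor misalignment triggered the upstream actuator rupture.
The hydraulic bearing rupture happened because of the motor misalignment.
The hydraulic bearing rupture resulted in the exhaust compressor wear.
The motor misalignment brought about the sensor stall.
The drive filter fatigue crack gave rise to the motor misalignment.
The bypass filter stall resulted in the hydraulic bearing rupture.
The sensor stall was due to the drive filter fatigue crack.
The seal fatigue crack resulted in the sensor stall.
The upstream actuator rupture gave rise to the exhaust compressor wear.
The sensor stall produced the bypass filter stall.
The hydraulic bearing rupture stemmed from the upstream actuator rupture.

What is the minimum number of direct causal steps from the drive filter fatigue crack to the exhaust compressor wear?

3

Shortest chain: the drive filter fatigue crack → the motor misalignment → the upstream actuator rupture → the exhaust compressor wear.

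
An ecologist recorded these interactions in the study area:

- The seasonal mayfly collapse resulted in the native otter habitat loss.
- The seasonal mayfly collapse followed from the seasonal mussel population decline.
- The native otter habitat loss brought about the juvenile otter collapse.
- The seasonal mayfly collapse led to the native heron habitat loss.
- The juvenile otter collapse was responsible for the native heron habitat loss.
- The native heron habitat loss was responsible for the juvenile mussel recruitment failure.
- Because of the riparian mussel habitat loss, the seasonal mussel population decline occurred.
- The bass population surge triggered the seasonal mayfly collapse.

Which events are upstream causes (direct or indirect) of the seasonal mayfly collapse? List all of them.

the bass population surge, the riparian mussel habitat loss, the seasonal mussel population decline

Immediate causes of the seasonal mayfly collapse: the seasonal mussel population decline, the bass population surge.
Further upstream: the riparian mussel habitat loss.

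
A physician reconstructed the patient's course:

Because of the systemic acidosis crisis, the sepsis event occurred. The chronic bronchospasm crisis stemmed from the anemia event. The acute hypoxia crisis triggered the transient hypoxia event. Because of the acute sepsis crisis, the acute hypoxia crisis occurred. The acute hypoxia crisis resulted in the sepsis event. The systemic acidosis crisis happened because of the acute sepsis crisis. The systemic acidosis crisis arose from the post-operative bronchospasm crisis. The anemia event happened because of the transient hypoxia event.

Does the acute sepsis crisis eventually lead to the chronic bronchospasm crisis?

There is a causal chain: the acute sepsis crisis → the acute hypoxia crisis → the transient hypoxia event → the anemia event → the chronic bronchospasm crisis.

Yes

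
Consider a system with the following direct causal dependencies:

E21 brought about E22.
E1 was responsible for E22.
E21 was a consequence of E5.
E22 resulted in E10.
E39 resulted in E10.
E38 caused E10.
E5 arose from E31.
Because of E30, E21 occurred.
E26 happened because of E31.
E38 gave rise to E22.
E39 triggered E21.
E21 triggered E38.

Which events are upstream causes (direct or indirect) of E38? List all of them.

Immediate cause of E38: E21.
Further upstream: E31, E30, E5, E39.

E21, E30, E31, E39, E5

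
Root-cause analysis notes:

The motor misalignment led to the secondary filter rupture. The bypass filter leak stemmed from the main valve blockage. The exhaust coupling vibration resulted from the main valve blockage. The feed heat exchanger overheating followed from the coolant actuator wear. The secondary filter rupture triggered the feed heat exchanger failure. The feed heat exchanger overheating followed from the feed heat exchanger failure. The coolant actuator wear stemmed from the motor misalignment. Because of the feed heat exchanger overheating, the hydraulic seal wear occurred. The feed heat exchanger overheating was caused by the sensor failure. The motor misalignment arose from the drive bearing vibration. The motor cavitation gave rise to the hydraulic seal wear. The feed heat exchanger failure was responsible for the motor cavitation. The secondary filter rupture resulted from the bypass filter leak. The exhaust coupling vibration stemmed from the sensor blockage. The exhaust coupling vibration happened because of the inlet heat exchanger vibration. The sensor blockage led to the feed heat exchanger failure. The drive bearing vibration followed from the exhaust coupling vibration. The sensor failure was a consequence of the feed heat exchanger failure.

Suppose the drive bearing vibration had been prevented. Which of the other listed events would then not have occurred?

Downstream of the drive bearing vibration: the motor misalignment, the secondary filter rupture, the feed heat exchanger failure, the coolant actuator wear, the sensor failure, the feed heat exchanger overheating, the motor cavitation, the hydraulic seal wear.
Of those, still caused via another path: the secondary filter rupture, the feed heat exchanger failure, the sensor failure, the feed heat exchanger overheating, the motor cavitation, the hydraulic seal wear.
The remainder have no surviving cause.

the coolant actuator wear, the motor misalignment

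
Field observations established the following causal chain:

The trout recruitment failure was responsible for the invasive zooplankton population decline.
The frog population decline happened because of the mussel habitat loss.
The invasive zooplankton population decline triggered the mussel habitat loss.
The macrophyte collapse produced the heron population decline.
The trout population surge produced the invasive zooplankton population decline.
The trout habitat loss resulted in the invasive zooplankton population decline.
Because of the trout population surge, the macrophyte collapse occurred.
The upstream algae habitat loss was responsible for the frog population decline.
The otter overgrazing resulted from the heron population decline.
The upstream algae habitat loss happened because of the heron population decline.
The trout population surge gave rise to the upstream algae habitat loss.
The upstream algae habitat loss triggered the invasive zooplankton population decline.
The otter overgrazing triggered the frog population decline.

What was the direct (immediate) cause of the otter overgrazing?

Upstream contributors include the trout population surge, the macrophyte collapse, but only the heron population decline feeds directly into the otter overgrazing.

the heron population decline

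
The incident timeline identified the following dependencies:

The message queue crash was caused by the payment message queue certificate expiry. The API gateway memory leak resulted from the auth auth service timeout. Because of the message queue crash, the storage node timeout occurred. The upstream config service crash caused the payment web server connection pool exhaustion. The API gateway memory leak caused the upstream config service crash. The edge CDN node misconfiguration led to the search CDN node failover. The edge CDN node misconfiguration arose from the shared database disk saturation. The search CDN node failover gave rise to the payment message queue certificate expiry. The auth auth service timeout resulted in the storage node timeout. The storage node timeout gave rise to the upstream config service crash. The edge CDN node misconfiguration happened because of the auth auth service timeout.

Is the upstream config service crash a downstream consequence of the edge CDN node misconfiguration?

Yes

There is a causal chain: the edge CDN node misconfiguration → the search CDN node failover → the payment message queue certificate expiry → the message queue crash → the storage node timeout → the upstream config service crash.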